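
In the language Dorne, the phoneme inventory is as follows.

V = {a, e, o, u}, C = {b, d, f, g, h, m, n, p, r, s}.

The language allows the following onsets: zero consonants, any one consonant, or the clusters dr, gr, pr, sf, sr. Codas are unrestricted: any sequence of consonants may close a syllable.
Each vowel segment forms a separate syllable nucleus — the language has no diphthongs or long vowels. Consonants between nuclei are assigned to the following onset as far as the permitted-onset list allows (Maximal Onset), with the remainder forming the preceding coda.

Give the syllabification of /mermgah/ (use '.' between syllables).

The vowels are e, a — 2 nuclei, so 2 syllables.
σ1/σ2 boundary: cluster /rmg/ — the longest permitted-onset suffix is /g/; onset = /g/, preceding coda = /rm/.

merm.gah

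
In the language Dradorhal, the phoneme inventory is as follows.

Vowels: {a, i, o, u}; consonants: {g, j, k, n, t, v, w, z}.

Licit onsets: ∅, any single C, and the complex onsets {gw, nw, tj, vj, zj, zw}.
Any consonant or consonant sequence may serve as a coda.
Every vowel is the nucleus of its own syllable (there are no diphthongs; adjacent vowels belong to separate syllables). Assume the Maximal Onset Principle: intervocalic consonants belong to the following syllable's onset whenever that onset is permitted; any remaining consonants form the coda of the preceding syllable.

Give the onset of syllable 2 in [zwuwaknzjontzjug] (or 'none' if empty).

w

Nuclei (vowels): u, a, o, u → 4 syllables.
/u…a/ gap (V1→V2): /w/ → onset of the next syllable (single consonants are always licit onsets).
/a…o/ gap (V2→V3): /knzj/; trying suffixes from longest down, /zj/ is the first permitted one, so coda /kn/ | onset /zj/.
/o…u/ gap (V3→V4): /ntzj/; trying suffixes from longest down, /zj/ is the first permitted one, so coda /nt/ | onset /zj/.
So the parse is zwu.wakn.zjont.zjug.
Syllable 2 is /wakn/: onset /w/, nucleus /a/, coda /kn/.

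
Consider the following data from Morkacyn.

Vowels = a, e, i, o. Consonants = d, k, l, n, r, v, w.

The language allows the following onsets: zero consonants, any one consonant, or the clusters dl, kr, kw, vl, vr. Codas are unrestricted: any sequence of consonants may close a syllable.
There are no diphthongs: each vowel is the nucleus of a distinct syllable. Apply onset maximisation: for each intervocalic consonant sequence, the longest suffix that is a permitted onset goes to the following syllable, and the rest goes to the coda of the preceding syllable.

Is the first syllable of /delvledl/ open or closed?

Vowels present: e, e; each is a nucleus, giving 2 syllables.
V1 /e/ – V2 /e/: /lvl/ — longest licit onset from the right is /vl/, leaving /l/ as coda.
Putting it together: del.vledl.
Syllable 1 is /del/ with coda /l/, so it is closed.

closed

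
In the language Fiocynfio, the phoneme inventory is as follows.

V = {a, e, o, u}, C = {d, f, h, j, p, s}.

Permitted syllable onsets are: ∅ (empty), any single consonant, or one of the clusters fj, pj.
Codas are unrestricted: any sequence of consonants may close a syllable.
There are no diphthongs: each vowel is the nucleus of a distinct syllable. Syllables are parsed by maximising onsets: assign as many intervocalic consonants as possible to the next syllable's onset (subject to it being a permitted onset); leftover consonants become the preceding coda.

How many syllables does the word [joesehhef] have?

4

Vowels present: o, e, e, e; each is a nucleus, giving 4 syllables.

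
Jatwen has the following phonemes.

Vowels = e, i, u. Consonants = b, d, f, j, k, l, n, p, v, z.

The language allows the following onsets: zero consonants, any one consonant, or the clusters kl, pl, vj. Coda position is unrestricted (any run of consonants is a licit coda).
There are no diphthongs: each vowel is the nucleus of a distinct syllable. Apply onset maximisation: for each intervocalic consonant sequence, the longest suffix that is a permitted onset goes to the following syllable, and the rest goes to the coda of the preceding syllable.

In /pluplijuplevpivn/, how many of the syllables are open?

3

Vowels present: u, i, u, e, i; each is a nucleus, giving 5 syllables.
/u…i/ gap (V1→V2): /pl/ is a licit onset in full, so it all attaches to the next syllable.
/i…u/ gap (V2→V3): /j/ → onset of the next syllable (single consonants are always licit onsets).
/u…e/ gap (V3→V4): cluster /pl/ — /pl/ is itself a permitted onset, so the whole cluster goes right; preceding coda = ∅.
/e…i/ gap (V4→V5): cluster /vp/ — the longest permitted-onset suffix is /p/; onset = /p/, preceding coda = /v/.
Result: plu.pli.ju.plev.pivn.
Classifying each syllable: /plu/ (open), /pli/ (open), /ju/ (open), /plev/ (closed), /pivn/ (closed).
Open syllables: 3.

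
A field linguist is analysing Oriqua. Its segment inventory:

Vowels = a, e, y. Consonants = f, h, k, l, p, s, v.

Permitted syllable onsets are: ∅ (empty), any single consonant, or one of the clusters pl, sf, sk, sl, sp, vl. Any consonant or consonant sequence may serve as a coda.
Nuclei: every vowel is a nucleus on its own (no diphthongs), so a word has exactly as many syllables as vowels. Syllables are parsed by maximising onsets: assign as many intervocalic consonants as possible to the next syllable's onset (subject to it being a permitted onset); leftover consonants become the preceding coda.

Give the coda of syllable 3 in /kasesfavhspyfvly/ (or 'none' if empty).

The vowels are a, e, a, y, y — 5 nuclei, so 5 syllables.
Between /a/ (V1) and /e/ (V2): /s/ is a single consonant, so it becomes the next onset.
Between /e/ (V2) and /a/ (V3): cluster /sf/ — /sf/ is itself a permitted onset, so the whole cluster goes right; preceding coda = ∅.
Between /a/ (V3) and /y/ (V4): /vhsp/ — longest licit onset from the right is /sp/, leaving /vh/ as coda.
Between /y/ (V4) and /y/ (V5): cluster /fvl/ — the longest permitted-onset suffix is /vl/; onset = /vl/, preceding coda = /f/.
Result: ka.se.sfavh.spyf.vly.
Syllable 3 is /sfavh/: onset /sf/, nucleus /a/, coda /vh/.

vh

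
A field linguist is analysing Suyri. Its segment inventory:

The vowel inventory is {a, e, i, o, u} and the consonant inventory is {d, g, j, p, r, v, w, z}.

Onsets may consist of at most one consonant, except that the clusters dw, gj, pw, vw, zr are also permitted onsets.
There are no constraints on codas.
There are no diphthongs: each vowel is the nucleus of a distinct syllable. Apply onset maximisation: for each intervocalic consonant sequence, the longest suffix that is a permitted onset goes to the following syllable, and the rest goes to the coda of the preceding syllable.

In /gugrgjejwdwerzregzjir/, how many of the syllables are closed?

5

Nuclei (vowels): u, e, e, e, i → 5 syllables.
Between /u/ (V1) and /e/ (V2): cluster /grgj/ — the longest permitted-onset suffix is /gj/; onset = /gj/, preceding coda = /gr/.
Between /e/ (V2) and /e/ (V3): /jwdw/; trying suffixes from longest down, /dw/ is the first permitted one, so coda /jw/ | onset /dw/.
Between /e/ (V3) and /e/ (V4): /rzr/ splits as /r/ + /zr/ (/zr/ is the longest suffix that is a licit onset).
Between /e/ (V4) and /i/ (V5): cluster /gzj/ — the longest permitted-onset suffix is /j/; onset = /j/, preceding coda = /gz/.
Syllabification: gugr.gjejw.dwer.zregz.jir.
Classifying each syllable: /gugr/ (closed), /gjejw/ (closed), /dwer/ (closed), /zregz/ (closed), /jir/ (closed).
Closed syllables: 5.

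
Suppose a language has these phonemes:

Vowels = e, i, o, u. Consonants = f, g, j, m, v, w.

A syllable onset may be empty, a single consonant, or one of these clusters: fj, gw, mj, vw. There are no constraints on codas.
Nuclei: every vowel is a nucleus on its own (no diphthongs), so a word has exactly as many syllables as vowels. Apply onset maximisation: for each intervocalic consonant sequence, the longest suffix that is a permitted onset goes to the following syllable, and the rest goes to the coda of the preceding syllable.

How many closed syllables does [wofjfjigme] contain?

2

Nuclei (vowels): o, i, e → 3 syllables.
/o…i/ gap (V1→V2): /fjfj/; trying suffixes from longest down, /fj/ is the first permitted one, so coda /fj/ | onset /fj/.
/i…e/ gap (V2→V3): cluster /gm/ — the longest permitted-onset suffix is /m/; onset = /m/, preceding coda = /g/.
Syllabification: wofj.fjig.me.
Classifying each syllable: /wofj/ (closed), /fjig/ (closed), /me/ (open).
Closed syllables: 2.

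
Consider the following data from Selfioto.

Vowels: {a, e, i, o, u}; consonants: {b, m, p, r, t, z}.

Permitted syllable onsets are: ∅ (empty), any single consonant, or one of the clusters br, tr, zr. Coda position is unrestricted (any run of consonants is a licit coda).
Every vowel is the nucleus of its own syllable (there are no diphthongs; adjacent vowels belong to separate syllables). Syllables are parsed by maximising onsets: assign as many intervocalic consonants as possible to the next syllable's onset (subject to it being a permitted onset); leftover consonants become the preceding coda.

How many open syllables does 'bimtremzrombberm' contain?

0

Nuclei (vowels): i, e, o, e → 4 syllables.
/i…e/ gap (V1→V2): /mtr/ — longest licit onset from the right is /tr/, leaving /m/ as coda.
/e…o/ gap (V2→V3): cluster /mzr/ — the longest permitted-onset suffix is /zr/; onset = /zr/, preceding coda = /m/.
/o…e/ gap (V3→V4): /mbb/ splits as /mb/ + /b/ (/b/ is the longest suffix that is a licit onset).
So the parse is bim.trem.zromb.berm.
Classifying each syllable: /bim/ (closed), /trem/ (closed), /zromb/ (closed), /berm/ (closed).
Open syllables: 0.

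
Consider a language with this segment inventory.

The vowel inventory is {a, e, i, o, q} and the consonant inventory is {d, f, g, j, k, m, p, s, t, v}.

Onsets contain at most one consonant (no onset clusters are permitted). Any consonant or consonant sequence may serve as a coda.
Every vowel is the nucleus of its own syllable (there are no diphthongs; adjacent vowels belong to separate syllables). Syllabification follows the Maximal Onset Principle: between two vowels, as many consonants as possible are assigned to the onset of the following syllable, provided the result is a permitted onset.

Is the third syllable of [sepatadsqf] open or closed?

Nuclei (vowels): e, a, a, q → 4 syllables.
/e…a/ gap (V1→V2): /p/ → onset of the next syllable (single consonants are always licit onsets).
/a…a/ gap (V2→V3): just /t/ — single C goes to the following onset.
/a…q/ gap (V3→V4): cluster /ds/ — the longest permitted-onset suffix is /s/; onset = /s/, preceding coda = /d/.
Putting it together: se.pa.tad.sqf.
Syllable 3 is /tad/ with coda /d/, so it is closed.

closed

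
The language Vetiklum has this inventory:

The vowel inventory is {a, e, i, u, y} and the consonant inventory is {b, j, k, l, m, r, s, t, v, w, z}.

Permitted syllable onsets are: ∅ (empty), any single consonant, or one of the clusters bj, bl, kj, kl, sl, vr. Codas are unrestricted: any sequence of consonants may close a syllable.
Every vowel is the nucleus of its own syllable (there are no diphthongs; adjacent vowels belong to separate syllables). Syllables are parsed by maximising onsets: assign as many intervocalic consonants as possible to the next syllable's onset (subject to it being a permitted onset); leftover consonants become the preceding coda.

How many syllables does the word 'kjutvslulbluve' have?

4

The vowels are u, u, u, e — 4 nuclei, so 4 syllables.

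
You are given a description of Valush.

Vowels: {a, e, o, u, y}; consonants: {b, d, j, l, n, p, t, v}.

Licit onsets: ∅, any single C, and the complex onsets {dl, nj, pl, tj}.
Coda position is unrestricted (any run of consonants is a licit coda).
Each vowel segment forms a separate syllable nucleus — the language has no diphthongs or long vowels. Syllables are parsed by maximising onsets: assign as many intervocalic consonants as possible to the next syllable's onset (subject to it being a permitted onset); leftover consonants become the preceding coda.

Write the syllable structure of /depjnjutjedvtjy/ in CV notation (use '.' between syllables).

CVCC.CCV.CCVCC.CCV

Vowels present: e, u, e, y; each is a nucleus, giving 4 syllables.
σ1/σ2 boundary: /pjnj/ — longest licit onset from the right is /nj/, leaving /pj/ as coda.
σ2/σ3 boundary: /tj/ — entire cluster is a permitted onset → onset /tj/, coda ∅.
σ3/σ4 boundary: /dvtj/ — longest licit onset from the right is /tj/, leaving /dv/ as coda.
So the parse is depj.nju.tjedv.tjy.
Mapping each syllable to C/V: /depj/ → CVCC, /nju/ → CCV, /tjedv/ → CCVCC, /tjy/ → CCV.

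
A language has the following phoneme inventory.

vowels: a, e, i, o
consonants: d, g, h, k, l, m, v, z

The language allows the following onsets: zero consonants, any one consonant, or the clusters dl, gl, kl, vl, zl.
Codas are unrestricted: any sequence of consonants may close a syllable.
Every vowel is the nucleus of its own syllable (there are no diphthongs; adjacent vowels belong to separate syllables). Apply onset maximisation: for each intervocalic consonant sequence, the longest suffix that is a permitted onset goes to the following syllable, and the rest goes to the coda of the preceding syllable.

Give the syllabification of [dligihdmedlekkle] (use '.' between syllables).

dli.gihd.me.dlek.kle

Nuclei (vowels): i, i, e, e, e → 5 syllables.
/i…i/ gap (V1→V2): /g/ → onset of the next syllable (single consonants are always licit onsets).
/i…e/ gap (V2→V3): /hdm/ — longest licit onset from the right is /m/, leaving /hd/ as coda.
/e…e/ gap (V3→V4): /dl/ is a licit onset in full, so it all attaches to the next syllable.
/e…e/ gap (V4→V5): /kkl/; trying suffixes from longest down, /kl/ is the first permitted one, so coda /k/ | onset /kl/.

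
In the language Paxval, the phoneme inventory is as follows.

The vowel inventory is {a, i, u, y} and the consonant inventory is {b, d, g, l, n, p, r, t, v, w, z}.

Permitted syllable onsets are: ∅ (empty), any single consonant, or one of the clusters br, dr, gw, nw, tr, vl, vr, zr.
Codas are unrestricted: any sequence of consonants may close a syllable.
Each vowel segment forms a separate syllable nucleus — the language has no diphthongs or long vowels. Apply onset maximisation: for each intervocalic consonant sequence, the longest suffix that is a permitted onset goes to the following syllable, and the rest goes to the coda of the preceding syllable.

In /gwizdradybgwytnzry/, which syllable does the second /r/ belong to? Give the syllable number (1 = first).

5

Nuclei (vowels): i, a, y, y, y → 5 syllables.
Between /i/ (V1) and /a/ (V2): cluster /zdr/ — the longest permitted-onset suffix is /dr/; onset = /dr/, preceding coda = /z/.
Between /a/ (V2) and /y/ (V3): /d/ is a single consonant, so it becomes the next onset.
Between /y/ (V3) and /y/ (V4): /bgw/ — longest licit onset from the right is /gw/, leaving /b/ as coda.
Between /y/ (V4) and /y/ (V5): cluster /tnzr/ — the longest permitted-onset suffix is /zr/; onset = /zr/, preceding coda = /tn/.
Result: gwiz.dra.dyb.gwytn.zry.
The second /r/ is in the onset of syllable 5 (/zry/).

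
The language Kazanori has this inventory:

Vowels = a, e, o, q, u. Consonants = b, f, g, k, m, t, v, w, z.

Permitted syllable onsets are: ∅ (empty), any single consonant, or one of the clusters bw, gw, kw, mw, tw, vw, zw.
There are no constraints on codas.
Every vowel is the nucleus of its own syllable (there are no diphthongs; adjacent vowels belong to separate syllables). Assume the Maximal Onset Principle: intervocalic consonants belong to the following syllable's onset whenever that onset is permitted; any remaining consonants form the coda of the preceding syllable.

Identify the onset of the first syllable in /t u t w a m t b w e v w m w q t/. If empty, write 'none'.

The vowels are u, a, e, q — 4 nuclei, so 4 syllables.
/u…a/ gap (V1→V2): /tw/ — entire cluster is a permitted onset → onset /tw/, coda ∅.
/a…e/ gap (V2→V3): cluster /mtbw/ — the longest permitted-onset suffix is /bw/; onset = /bw/, preceding coda = /mt/.
/e…q/ gap (V3→V4): /vwmw/ splits as /vw/ + /mw/ (/mw/ is the longest suffix that is a licit onset).
So the parse is tu.twamt.bwevw.mwqt.
Syllable 1 is /tu/: onset /t/, nucleus /u/, coda ∅.

t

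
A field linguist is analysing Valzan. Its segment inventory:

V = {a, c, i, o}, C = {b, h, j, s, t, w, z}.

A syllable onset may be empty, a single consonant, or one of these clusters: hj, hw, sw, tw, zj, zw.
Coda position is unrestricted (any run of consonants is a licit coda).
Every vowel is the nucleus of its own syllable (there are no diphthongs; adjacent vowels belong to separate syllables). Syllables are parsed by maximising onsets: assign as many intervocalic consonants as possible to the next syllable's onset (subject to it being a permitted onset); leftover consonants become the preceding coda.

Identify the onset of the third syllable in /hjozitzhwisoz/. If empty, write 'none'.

Vowels present: o, i, i, o; each is a nucleus, giving 4 syllables.
σ1/σ2 boundary: /z/ is a single consonant, so it becomes the next onset.
σ2/σ3 boundary: cluster /tzhw/ — the longest permitted-onset suffix is /hw/; onset = /hw/, preceding coda = /tz/.
σ3/σ4 boundary: /s/ is a single consonant, so it becomes the next onset.
Syllabification: hjo.zitz.hwi.soz.
Syllable 3 is /hwi/: onset /hw/, nucleus /i/, coda ∅.

hw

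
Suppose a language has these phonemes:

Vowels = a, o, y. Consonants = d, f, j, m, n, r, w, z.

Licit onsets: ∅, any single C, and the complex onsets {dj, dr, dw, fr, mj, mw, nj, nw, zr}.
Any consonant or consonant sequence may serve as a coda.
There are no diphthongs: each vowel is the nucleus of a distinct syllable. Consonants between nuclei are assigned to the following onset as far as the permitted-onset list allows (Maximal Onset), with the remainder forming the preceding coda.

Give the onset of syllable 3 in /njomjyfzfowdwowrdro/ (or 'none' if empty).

Nuclei (vowels): o, y, o, o, o → 5 syllables.
V1 /o/ – V2 /y/: /mj/ — entire cluster is a permitted onset → onset /mj/, coda ∅.
V2 /y/ – V3 /o/: /fzf/ splits as /fz/ + /f/ (/f/ is the longest suffix that is a licit onset).
V3 /o/ – V4 /o/: /wdw/ splits as /w/ + /dw/ (/dw/ is the longest suffix that is a licit onset).
V4 /o/ – V5 /o/: /wrdr/ splits as /wr/ + /dr/ (/dr/ is the longest suffix that is a licit onset).
Putting it together: njo.mjyfz.fow.dwowr.dro.
Syllable 3 is /fow/: onset /f/, nucleus /o/, coda /w/.

f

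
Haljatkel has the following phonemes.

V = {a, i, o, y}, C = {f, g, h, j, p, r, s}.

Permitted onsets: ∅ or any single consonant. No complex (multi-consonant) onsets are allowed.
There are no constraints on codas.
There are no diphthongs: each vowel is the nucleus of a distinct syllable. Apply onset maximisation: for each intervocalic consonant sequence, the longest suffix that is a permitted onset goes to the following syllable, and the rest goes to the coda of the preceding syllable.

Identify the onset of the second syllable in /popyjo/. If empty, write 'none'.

p

Nuclei (vowels): o, y, o → 3 syllables.
/o…y/ gap (V1→V2): just /p/ — single C goes to the following onset.
/y…o/ gap (V2→V3): /j/ is a single consonant, so it becomes the next onset.
So the parse is po.py.jo.
Syllable 2 is /py/: onset /p/, nucleus /y/, coda ∅.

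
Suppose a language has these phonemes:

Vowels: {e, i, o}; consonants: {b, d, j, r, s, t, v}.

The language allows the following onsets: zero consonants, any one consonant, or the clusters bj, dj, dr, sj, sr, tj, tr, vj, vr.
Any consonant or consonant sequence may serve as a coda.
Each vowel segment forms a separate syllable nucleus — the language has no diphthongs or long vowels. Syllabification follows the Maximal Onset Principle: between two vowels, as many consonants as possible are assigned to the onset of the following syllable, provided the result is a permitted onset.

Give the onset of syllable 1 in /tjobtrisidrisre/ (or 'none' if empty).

Vowels present: o, i, i, i, e; each is a nucleus, giving 5 syllables.
Between /o/ (V1) and /i/ (V2): /btr/; trying suffixes from longest down, /tr/ is the first permitted one, so coda /b/ | onset /tr/.
Between /i/ (V2) and /i/ (V3): just /s/ — single C goes to the following onset.
Between /i/ (V3) and /i/ (V4): /dr/ is a licit onset in full, so it all attaches to the next syllable.
Between /i/ (V4) and /e/ (V5): /sr/ is a licit onset in full, so it all attaches to the next syllable.
Result: tjob.tri.si.dri.sre.
Syllable 1 is /tjob/: onset /tj/, nucleus /o/, coda /b/.

tj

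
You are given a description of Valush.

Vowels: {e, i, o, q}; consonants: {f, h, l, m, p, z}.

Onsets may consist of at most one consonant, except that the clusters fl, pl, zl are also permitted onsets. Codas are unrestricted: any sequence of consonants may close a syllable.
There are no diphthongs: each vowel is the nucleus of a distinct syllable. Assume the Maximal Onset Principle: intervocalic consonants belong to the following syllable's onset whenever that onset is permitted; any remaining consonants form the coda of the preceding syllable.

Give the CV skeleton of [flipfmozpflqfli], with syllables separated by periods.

The vowels are i, o, q, i — 4 nuclei, so 4 syllables.
/i…o/ gap (V1→V2): cluster /pfm/ — the longest permitted-onset suffix is /m/; onset = /m/, preceding coda = /pf/.
/o…q/ gap (V2→V3): /zpfl/ splits as /zp/ + /fl/ (/fl/ is the longest suffix that is a licit onset).
/q…i/ gap (V3→V4): /fl/ — entire cluster is a permitted onset → onset /fl/, coda ∅.
Syllabification: flipf.mozp.flq.fli.
Mapping each syllable to C/V: /flipf/ → CCVCC, /mozp/ → CVCC, /flq/ → CCV, /fli/ → CCV.

CCVCC.CVCC.CCV.CCV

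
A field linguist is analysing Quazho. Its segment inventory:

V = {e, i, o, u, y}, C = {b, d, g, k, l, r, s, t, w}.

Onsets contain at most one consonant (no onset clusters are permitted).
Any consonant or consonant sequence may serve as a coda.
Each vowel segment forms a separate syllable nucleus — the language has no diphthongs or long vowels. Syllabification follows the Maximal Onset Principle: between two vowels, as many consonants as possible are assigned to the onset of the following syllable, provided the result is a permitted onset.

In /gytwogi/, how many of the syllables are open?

2

Nuclei (vowels): y, o, i → 3 syllables.
/y…o/ gap (V1→V2): cluster /tw/ — the longest permitted-onset suffix is /w/; onset = /w/, preceding coda = /t/.
/o…i/ gap (V2→V3): /g/ is a single consonant, so it becomes the next onset.
Result: gyt.wo.gi.
Classifying each syllable: /gyt/ (closed), /wo/ (open), /gi/ (open).
Open syllables: 2.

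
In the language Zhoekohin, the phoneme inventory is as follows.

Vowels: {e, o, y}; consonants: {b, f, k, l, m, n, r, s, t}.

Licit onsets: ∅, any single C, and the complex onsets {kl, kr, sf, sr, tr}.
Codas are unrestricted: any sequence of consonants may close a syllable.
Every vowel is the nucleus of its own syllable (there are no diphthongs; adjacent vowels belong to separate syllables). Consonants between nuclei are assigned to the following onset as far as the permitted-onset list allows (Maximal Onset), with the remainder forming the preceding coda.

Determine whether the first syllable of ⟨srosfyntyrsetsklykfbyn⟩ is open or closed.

The vowels are o, y, y, e, y, y — 6 nuclei, so 6 syllables.
Between /o/ (V1) and /y/ (V2): /sf/ — entire cluster is a permitted onset → onset /sf/, coda ∅.
Between /y/ (V2) and /y/ (V3): /nt/ — longest licit onset from the right is /t/, leaving /n/ as coda.
Between /y/ (V3) and /e/ (V4): /rs/ — longest licit onset from the right is /s/, leaving /r/ as coda.
Between /e/ (V4) and /y/ (V5): /tskl/ splits as /ts/ + /kl/ (/kl/ is the longest suffix that is a licit onset).
Between /y/ (V5) and /y/ (V6): /kfb/; trying suffixes from longest down, /b/ is the first permitted one, so coda /kf/ | onset /b/.
Putting it together: sro.sfyn.tyr.sets.klykf.byn.
Syllable 1 is /sro/; it ends in its nucleus with no coda, so it is open.

open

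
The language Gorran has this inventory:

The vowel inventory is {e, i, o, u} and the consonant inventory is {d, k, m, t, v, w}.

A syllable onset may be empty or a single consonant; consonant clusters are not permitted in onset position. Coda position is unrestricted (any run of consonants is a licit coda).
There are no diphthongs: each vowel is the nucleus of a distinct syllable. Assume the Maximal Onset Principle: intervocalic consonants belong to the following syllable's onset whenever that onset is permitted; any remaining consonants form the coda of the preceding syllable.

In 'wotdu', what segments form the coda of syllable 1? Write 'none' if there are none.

The vowels are o, u — 2 nuclei, so 2 syllables.
V1 /o/ – V2 /u/: /td/; trying suffixes from longest down, /d/ is the first permitted one, so coda /t/ | onset /d/.
Syllabification: wot.du.
Syllable 1 is /wot/: onset /w/, nucleus /o/, coda /t/.

t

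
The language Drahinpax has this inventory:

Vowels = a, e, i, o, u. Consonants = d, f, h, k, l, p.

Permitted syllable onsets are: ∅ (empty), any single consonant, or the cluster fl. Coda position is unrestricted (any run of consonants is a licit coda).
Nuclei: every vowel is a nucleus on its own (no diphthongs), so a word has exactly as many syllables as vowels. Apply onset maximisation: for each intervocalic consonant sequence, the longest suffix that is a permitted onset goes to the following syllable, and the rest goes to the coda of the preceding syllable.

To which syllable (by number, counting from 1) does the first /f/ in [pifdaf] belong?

1

The vowels are i, a — 2 nuclei, so 2 syllables.
Between /i/ (V1) and /a/ (V2): /fd/; trying suffixes from longest down, /d/ is the first permitted one, so coda /f/ | onset /d/.
Result: pif.daf.
The first /f/ is in the coda of syllable 1 (/pif/).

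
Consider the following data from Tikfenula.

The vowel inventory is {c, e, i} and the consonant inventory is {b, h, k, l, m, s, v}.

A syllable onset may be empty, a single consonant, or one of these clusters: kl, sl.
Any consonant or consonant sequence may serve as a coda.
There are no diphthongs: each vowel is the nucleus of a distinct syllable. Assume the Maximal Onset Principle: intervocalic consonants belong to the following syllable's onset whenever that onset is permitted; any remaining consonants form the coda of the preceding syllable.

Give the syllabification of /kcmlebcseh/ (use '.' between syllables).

kcm.le.bc.seh

Vowels present: c, e, c, e; each is a nucleus, giving 4 syllables.
σ1/σ2 boundary: /ml/ — longest licit onset from the right is /l/, leaving /m/ as coda.
σ2/σ3 boundary: just /b/ — single C goes to the following onset.
σ3/σ4 boundary: /s/ is a single consonant, so it becomes the next onset.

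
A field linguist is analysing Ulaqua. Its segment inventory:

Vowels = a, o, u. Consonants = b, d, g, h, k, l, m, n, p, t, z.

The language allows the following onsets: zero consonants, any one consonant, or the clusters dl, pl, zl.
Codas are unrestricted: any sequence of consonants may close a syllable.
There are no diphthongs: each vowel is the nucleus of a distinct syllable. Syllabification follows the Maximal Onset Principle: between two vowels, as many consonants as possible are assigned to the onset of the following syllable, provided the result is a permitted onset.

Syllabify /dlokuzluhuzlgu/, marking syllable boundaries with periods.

dlo.ku.zlu.huzl.gu

Nuclei (vowels): o, u, u, u, u → 5 syllables.
V1 /o/ – V2 /u/: just /k/ — single C goes to the following onset.
V2 /u/ – V3 /u/: cluster /zl/ — /zl/ is itself a permitted onset, so the whole cluster goes right; preceding coda = ∅.
V3 /u/ – V4 /u/: /h/ is a single consonant, so it becomes the next onset.
V4 /u/ – V5 /u/: /zlg/; trying suffixes from longest down, /g/ is the first permitted one, so coda /zl/ | onset /g/.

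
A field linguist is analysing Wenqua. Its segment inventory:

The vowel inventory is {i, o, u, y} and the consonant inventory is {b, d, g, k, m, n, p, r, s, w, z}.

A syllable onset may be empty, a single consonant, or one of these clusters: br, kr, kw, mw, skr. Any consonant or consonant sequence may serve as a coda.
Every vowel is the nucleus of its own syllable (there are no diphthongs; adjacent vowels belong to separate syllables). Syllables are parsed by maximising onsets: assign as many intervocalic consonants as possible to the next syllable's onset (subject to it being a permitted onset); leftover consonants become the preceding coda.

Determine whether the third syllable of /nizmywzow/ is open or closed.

The vowels are i, y, o — 3 nuclei, so 3 syllables.
/i…y/ gap (V1→V2): /zm/; trying suffixes from longest down, /m/ is the first permitted one, so coda /z/ | onset /m/.
/y…o/ gap (V2→V3): /wz/ — longest licit onset from the right is /z/, leaving /w/ as coda.
Putting it together: niz.myw.zow.
Syllable 3 is /zow/ with coda /w/, so it is closed.

closed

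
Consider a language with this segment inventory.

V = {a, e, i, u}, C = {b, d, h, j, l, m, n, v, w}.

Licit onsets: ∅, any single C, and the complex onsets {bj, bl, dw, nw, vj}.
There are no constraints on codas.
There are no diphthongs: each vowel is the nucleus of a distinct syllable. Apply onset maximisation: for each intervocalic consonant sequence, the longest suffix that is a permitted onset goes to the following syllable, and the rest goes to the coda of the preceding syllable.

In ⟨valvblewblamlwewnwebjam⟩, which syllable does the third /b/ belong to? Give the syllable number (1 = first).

6

The vowels are a, e, a, e, e, a — 6 nuclei, so 6 syllables.
σ1/σ2 boundary: cluster /lvbl/ — the longest permitted-onset suffix is /bl/; onset = /bl/, preceding coda = /lv/.
σ2/σ3 boundary: /wbl/ splits as /w/ + /bl/ (/bl/ is the longest suffix that is a licit onset).
σ3/σ4 boundary: /mlw/ splits as /ml/ + /w/ (/w/ is the longest suffix that is a licit onset).
σ4/σ5 boundary: /wnw/ — longest licit onset from the right is /nw/, leaving /w/ as coda.
σ5/σ6 boundary: cluster /bj/ — /bj/ is itself a permitted onset, so the whole cluster goes right; preceding coda = ∅.
Syllabification: valv.blew.blaml.wew.nwe.bjam.
The third /b/ is in the onset of syllable 6 (/bjam/).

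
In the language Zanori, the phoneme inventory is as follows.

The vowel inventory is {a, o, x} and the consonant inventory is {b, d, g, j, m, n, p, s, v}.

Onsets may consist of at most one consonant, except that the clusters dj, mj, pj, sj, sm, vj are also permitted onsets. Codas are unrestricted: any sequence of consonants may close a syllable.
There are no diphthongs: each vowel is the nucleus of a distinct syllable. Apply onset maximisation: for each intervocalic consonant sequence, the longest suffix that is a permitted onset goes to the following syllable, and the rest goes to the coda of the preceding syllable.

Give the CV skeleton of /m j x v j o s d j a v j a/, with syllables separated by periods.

CCV.CCVC.CCV.CCV

Vowels present: x, o, a, a; each is a nucleus, giving 4 syllables.
Between /x/ (V1) and /o/ (V2): /vj/ — entire cluster is a permitted onset → onset /vj/, coda ∅.
Between /o/ (V2) and /a/ (V3): cluster /sdj/ — the longest permitted-onset suffix is /dj/; onset = /dj/, preceding coda = /s/.
Between /a/ (V3) and /a/ (V4): cluster /vj/ — /vj/ is itself a permitted onset, so the whole cluster goes right; preceding coda = ∅.
Result: mjx.vjos.dja.vja.
Mapping each syllable to C/V: /mjx/ → CCV, /vjos/ → CCVC, /dja/ → CCV, /vja/ → CCV.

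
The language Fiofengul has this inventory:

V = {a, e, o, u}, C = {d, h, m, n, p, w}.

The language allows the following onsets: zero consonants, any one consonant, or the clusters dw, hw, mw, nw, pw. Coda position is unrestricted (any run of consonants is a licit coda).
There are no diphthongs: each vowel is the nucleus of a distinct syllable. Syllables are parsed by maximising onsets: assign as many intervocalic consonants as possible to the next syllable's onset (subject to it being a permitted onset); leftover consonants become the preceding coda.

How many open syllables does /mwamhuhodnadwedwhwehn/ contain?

2

The vowels are a, u, o, a, e, e — 6 nuclei, so 6 syllables.
Between /a/ (V1) and /u/ (V2): cluster /mh/ — the longest permitted-onset suffix is /h/; onset = /h/, preceding coda = /m/.
Between /u/ (V2) and /o/ (V3): /h/ is a single consonant, so it becomes the next onset.
Between /o/ (V3) and /a/ (V4): /dn/; trying suffixes from longest down, /n/ is the first permitted one, so coda /d/ | onset /n/.
Between /a/ (V4) and /e/ (V5): /dw/ — entire cluster is a permitted onset → onset /dw/, coda ∅.
Between /e/ (V5) and /e/ (V6): /dwhw/; trying suffixes from longest down, /hw/ is the first permitted one, so coda /dw/ | onset /hw/.
So the parse is mwam.hu.hod.na.dwedw.hwehn.
Classifying each syllable: /mwam/ (closed), /hu/ (open), /hod/ (closed), /na/ (open), /dwedw/ (closed), /hwehn/ (closed).
Open syllables: 2.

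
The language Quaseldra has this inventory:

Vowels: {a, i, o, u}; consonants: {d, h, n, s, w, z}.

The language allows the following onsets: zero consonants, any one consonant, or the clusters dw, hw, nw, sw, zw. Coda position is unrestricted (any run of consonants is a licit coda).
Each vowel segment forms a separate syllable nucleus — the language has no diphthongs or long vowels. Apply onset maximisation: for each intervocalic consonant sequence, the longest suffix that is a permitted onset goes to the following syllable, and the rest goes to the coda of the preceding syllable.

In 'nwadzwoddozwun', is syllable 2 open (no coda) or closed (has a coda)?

Vowels present: a, o, o, u; each is a nucleus, giving 4 syllables.
σ1/σ2 boundary: /dzw/ — longest licit onset from the right is /zw/, leaving /d/ as coda.
σ2/σ3 boundary: /dd/ — longest licit onset from the right is /d/, leaving /d/ as coda.
σ3/σ4 boundary: /zw/ — entire cluster is a permitted onset → onset /zw/, coda ∅.
So the parse is nwad.zwod.do.zwun.
Syllable 2 is /zwod/ with coda /d/, so it is closed.

closed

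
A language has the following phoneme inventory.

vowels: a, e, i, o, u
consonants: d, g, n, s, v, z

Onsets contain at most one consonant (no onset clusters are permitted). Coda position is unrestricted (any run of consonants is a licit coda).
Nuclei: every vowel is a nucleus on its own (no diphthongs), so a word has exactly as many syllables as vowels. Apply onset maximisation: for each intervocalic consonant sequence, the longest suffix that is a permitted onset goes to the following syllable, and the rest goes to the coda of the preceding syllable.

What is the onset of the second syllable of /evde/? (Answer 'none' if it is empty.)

Nuclei (vowels): e, e → 2 syllables.
V1 /e/ – V2 /e/: /vd/; trying suffixes from longest down, /d/ is the first permitted one, so coda /v/ | onset /d/.
So the parse is ev.de.
Syllable 2 is /de/: onset /d/, nucleus /e/, coda ∅.

d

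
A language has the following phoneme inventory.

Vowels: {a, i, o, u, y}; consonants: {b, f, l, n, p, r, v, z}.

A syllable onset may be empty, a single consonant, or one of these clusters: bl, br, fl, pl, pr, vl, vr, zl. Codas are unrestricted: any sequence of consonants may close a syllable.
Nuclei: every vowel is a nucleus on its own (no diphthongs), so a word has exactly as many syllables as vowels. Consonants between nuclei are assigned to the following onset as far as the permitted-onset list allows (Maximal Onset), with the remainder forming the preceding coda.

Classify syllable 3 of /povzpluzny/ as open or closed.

open

The vowels are o, u, y — 3 nuclei, so 3 syllables.
Between /o/ (V1) and /u/ (V2): /vzpl/; trying suffixes from longest down, /pl/ is the first permitted one, so coda /vz/ | onset /pl/.
Between /u/ (V2) and /y/ (V3): /zn/ splits as /z/ + /n/ (/n/ is the longest suffix that is a licit onset).
Syllabification: povz.pluz.ny.
Syllable 3 is /ny/; it ends in its nucleus with no coda, so it is open.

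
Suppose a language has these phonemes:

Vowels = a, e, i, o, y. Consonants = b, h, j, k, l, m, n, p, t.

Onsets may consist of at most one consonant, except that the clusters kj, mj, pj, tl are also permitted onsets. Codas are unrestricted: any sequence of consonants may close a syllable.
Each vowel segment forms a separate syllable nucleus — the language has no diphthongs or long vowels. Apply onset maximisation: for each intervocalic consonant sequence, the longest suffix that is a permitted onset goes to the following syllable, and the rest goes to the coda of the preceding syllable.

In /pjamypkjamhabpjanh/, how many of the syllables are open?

Vowels present: a, y, a, a, a; each is a nucleus, giving 5 syllables.
/a…y/ gap (V1→V2): /m/ is a single consonant, so it becomes the next onset.
/y…a/ gap (V2→V3): /pkj/ splits as /p/ + /kj/ (/kj/ is the longest suffix that is a licit onset).
/a…a/ gap (V3→V4): /mh/; trying suffixes from longest down, /h/ is the first permitted one, so coda /m/ | onset /h/.
/a…a/ gap (V4→V5): /bpj/ splits as /b/ + /pj/ (/pj/ is the longest suffix that is a licit onset).
Syllabification: pja.myp.kjam.hab.pjanh.
Classifying each syllable: /pja/ (open), /myp/ (closed), /kjam/ (closed), /hab/ (closed), /pjanh/ (closed).
Open syllables: 1.

1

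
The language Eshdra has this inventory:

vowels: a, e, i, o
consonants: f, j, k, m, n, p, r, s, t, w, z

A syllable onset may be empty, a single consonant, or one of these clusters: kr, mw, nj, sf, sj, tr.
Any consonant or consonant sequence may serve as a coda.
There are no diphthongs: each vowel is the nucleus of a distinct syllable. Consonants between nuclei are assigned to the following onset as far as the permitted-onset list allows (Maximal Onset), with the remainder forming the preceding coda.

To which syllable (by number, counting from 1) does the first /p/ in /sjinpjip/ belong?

The vowels are i, i — 2 nuclei, so 2 syllables.
V1 /i/ – V2 /i/: /npj/ — longest licit onset from the right is /j/, leaving /np/ as coda.
So the parse is sjinp.jip.
The first /p/ is in the coda of syllable 1 (/sjinp/).

1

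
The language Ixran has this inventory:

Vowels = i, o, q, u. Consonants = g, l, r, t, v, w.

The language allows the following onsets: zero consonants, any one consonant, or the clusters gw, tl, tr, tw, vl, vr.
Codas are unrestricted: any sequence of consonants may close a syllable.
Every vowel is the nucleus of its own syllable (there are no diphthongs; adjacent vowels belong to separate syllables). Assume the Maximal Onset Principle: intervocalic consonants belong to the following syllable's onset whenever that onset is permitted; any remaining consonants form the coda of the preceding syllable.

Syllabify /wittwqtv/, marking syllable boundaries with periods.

Vowels present: i, q; each is a nucleus, giving 2 syllables.
V1 /i/ – V2 /q/: cluster /ttw/ — the longest permitted-onset suffix is /tw/; onset = /tw/, preceding coda = /t/.

wit.twqtv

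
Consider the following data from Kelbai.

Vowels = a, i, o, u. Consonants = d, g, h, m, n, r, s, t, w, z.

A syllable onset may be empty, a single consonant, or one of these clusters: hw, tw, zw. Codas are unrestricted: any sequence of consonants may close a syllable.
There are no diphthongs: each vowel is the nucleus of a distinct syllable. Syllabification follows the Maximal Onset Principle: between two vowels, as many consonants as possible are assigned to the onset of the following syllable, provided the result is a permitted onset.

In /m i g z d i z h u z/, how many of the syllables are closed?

3

Nuclei (vowels): i, i, u → 3 syllables.
Between /i/ (V1) and /i/ (V2): /gzd/ — longest licit onset from the right is /d/, leaving /gz/ as coda.
Between /i/ (V2) and /u/ (V3): cluster /zh/ — the longest permitted-onset suffix is /h/; onset = /h/, preceding coda = /z/.
Putting it together: migz.diz.huz.
Classifying each syllable: /migz/ (closed), /diz/ (closed), /huz/ (closed).
Closed syllables: 3.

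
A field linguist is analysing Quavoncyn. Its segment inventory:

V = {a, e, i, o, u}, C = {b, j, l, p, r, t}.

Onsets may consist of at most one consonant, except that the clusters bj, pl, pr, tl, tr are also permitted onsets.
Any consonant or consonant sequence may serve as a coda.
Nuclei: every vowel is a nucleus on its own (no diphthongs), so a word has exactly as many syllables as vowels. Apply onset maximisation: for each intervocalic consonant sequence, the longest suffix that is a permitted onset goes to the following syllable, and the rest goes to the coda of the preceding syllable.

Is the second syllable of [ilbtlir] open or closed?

The vowels are i, i — 2 nuclei, so 2 syllables.
/i…i/ gap (V1→V2): cluster /lbtl/ — the longest permitted-onset suffix is /tl/; onset = /tl/, preceding coda = /lb/.
Putting it together: ilb.tlir.
Syllable 2 is /tlir/ with coda /r/, so it is closed.

closed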